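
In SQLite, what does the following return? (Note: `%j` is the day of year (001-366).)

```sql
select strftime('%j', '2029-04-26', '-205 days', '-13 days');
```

264

First apply '-205 days', '-13 days': 2029-04-26 → 2028-09-20.
Day-of-year for 2028-09-20: days since 2028-01-01 inclusive = 264, zero-padded to 264.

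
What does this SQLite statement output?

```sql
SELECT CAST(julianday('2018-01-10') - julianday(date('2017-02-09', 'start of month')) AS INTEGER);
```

`start of month` rewinds 2017-02-09 to 2017-02-01.
27 days remain in February 2017 after the 1st (28 − 1).
Full months from March 2017 through December 2017 contribute their day counts.
Then 10 days into January 2018.
Total: 27 + 31 + 30 + 31 + 30 + 31 + 31 + 30 + 31 + 30 + 31 + 10 = 343.

343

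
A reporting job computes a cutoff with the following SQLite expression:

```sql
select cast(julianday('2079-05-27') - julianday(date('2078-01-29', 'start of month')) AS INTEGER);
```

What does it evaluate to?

511

`start of month` rewinds 2078-01-29 to 2078-01-01.
30 days remain in January 2078 after the 1st (31 − 1).
Full months from February 2078 through April 2079 contribute their day counts.
Then 27 days into May 2079.
Total: 30 + 28 + 31 + 30 + 31 + 30 + 31 + 31 + 30 + 31 + 30 + 31 + 31 + 28 + 31 + 30 + 27 = 511.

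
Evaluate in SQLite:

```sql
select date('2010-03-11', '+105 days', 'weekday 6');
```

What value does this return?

2010-06-26

Applying '+105 days' to 2010-03-11: counting 105 days forward gives 2010-06-24.
`weekday 6` advances to the next Saturday; 2010-06-24 is a Thursday, so it moves forward to 2010-06-26.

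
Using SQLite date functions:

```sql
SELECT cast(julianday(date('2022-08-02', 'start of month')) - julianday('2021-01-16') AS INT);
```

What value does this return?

`start of month` rewinds 2022-08-02 to 2022-08-01.
15 days remain in January 2021 after the 16th (31 − 16).
Full months from February 2021 through July 2022 contribute their day counts.
Then 1 day into August 2022.
Total: 15 + 28 + 31 + 30 + 31 + 30 + 31 + 31 + 30 + 31 + 30 + 31 + 31 + 28 + 31 + 30 + 31 + 30 + 31 + 1 = 562.

562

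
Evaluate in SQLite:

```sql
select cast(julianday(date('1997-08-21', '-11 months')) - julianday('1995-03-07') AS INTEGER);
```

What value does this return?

564

Adding -11 months to 1997-08-21 gives 1996-09-21.
24 days remain in March 1995 after the 7th (31 − 7).
Full months from April 1995 through August 1996 contribute their day counts.
Then 21 days into September 1996.
Total: 24 + 30 + 31 + 30 + 31 + 31 + 30 + 31 + 30 + 31 + 31 + 29 + 31 + 30 + 31 + 30 + 31 + 31 + 21 = 564.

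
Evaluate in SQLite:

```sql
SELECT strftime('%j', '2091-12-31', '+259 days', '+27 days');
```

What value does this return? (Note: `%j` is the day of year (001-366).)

First apply '+259 days', '+27 days': 2091-12-31 → 2092-10-12.
Day-of-year for 2092-10-12: days since 2092-01-01 inclusive = 286, zero-padded to 286.

286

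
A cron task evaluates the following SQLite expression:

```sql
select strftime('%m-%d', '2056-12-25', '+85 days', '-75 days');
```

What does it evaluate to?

01-04

First apply '+85 days', '-75 days': 2056-12-25 → 2057-01-04.
`%m-%d` extracts the month-day: 01-04.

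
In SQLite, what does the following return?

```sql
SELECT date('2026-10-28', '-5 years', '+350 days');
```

Adding -5 years to 2026-10-28 gives 2021-10-28.
Applying '+350 days' to 2021-10-28: counting 350 days forward gives 2022-10-13.

2022-10-13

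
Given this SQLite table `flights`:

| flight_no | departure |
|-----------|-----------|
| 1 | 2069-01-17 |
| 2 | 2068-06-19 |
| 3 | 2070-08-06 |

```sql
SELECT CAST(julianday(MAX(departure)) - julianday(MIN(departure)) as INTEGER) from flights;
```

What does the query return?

778

MIN = 2068-06-19, MAX = 2070-08-06.
11 days remain in June 2068 after the 19th (30 − 19).
Full months from July 2068 through July 2070 contribute their day counts.
Then 6 days into August 2070.
Total: 11 + 31 + 31 + 30 + 31 + 30 + 31 + 31 + 28 + 31 + 30 + 31 + 30 + 31 + 31 + 30 + 31 + 30 + 31 + 31 + 28 + 31 + 30 + 31 + 30 + 31 + 6 = 778.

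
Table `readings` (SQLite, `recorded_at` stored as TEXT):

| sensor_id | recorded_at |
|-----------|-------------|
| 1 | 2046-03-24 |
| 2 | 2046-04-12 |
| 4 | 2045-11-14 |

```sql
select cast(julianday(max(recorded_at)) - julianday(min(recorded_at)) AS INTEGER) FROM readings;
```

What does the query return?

MIN = 2045-11-14, MAX = 2046-04-12.
16 days remain in November 2045 after the 14th (30 − 14).
December 2045: 31 days.
January 2046: 31 days.
February 2046: 28 days.
March 2046: 31 days.
Then 12 days into April 2046.
Total: 16 + 31 + 31 + 28 + 31 + 12 = 149.

149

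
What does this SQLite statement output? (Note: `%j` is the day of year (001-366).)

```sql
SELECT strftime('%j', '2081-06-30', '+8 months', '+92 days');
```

First apply '+8 months', '+92 days': 2081-06-30 → 2082-06-02.
Day-of-year for 2082-06-02: days since 2082-01-01 inclusive = 153, zero-padded to 153.

153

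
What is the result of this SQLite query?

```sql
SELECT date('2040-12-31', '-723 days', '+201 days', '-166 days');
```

2039-02-12

Applying '-723 days' to 2040-12-31: counting 723 days back gives 2039-01-08.
Applying '+201 days' to 2039-01-08: counting 201 days forward gives 2039-07-28.
Applying '-166 days' to 2039-07-28: counting 166 days back gives 2039-02-12.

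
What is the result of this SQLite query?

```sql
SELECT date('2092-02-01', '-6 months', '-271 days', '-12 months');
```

2089-11-03

Adding -6 months to 2092-02-01 gives 2091-08-01.
Applying '-271 days' to 2091-08-01: counting 271 days back gives 2090-11-03.
Adding -12 months to 2090-11-03 gives 2089-11-03.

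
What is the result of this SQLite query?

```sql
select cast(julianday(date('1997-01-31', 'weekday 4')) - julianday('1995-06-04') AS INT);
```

`weekday 4` advances to the next Thursday; 1997-01-31 is a Friday, so it moves forward to 1997-02-06.
26 days remain in June 1995 after the 4th (30 − 4).
Full months from July 1995 through January 1997 contribute their day counts.
Then 6 days into February 1997.
Total: 26 + 31 + 31 + 30 + 31 + 30 + 31 + 31 + 29 + 31 + 30 + 31 + 30 + 31 + 31 + 30 + 31 + 30 + 31 + 31 + 6 = 613.

613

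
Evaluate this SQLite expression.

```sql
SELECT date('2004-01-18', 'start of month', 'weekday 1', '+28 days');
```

2004-02-02

`start of month` rewinds 2004-01-18 to 2004-01-01.
`weekday 1` advances to the next Monday; 2004-01-01 is a Thursday, so it moves forward to 2004-01-05.
January 2004 has 31 days; 26 remain after the 5th, so 27 days reach 2004-02-01.
Advancing 1 more day within February lands on 2004-02-02.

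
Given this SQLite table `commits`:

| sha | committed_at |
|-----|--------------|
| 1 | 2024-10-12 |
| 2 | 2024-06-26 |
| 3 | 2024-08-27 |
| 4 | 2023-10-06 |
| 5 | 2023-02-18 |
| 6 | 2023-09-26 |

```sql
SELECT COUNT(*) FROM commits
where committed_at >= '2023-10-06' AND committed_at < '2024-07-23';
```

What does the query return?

Rows in [2023-10-06, 2024-07-23): 2024-06-26, 2023-10-06 → 2 rows.

2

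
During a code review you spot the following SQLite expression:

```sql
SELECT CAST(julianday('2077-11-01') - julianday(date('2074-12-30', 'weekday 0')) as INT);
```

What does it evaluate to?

1037

`weekday 0` advances to the next Sunday; 2074-12-30 is already a Sunday, so it stays at 2074-12-30.
1 day remains in December 2074 after the 30th (31 − 30).
Full months from January 2075 through October 2077 contribute their day counts.
Then 1 day into November 2077.
Total: 1 + 31 + 28 + 31 + 30 + 31 + 30 + 31 + 31 + 30 + 31 + 30 + 31 + 31 + 29 + 31 + 30 + 31 + 30 + 31 + 31 + 30 + 31 + 30 + 31 + 31 + 28 + 31 + 30 + 31 + 30 + 31 + 31 + 30 + 31 + 1 = 1037.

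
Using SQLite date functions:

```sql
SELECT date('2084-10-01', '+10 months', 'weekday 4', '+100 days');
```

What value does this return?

2085-11-10

Adding +10 months to 2084-10-01 gives 2085-08-01.
`weekday 4` advances to the next Thursday; 2085-08-01 is a Wednesday, so it moves forward to 2085-08-02.
Applying '+100 days' to 2085-08-02: counting 100 days forward gives 2085-11-10.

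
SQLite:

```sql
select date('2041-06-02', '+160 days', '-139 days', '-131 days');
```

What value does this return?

2041-02-12

Applying '+160 days' to 2041-06-02: counting 160 days forward gives 2041-11-09.
Applying '-139 days' to 2041-11-09: counting 139 days back gives 2041-06-23.
Applying '-131 days' to 2041-06-23: counting 131 days back gives 2041-02-12.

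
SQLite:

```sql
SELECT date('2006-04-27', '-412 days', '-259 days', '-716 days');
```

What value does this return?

Applying '-412 days' to 2006-04-27: counting 412 days back gives 2005-03-11.
Applying '-259 days' to 2005-03-11: counting 259 days back gives 2004-06-25.
Applying '-716 days' to 2004-06-25: counting 716 days back gives 2002-07-10.

2002-07-10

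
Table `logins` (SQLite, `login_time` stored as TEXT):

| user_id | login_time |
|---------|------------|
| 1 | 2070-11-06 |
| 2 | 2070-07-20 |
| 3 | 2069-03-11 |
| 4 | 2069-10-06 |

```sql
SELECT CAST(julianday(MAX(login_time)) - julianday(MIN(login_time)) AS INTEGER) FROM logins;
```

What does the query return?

605

MIN = 2069-03-11, MAX = 2070-11-06.
20 days remain in March 2069 after the 11th (31 − 11).
Full months from April 2069 through October 2070 contribute their day counts.
Then 6 days into November 2070.
Total: 20 + 30 + 31 + 30 + 31 + 31 + 30 + 31 + 30 + 31 + 31 + 28 + 31 + 30 + 31 + 30 + 31 + 31 + 30 + 31 + 6 = 605.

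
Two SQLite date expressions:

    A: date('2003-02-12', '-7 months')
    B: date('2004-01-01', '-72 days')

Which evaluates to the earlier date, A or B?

A = 2002-07-12.
B = 2003-10-21.
A is earlier.

A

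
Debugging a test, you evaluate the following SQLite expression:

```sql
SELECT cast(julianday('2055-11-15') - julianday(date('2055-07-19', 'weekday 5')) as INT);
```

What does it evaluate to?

`weekday 5` advances to the next Friday; 2055-07-19 is a Monday, so it moves forward to 2055-07-23.
8 days remain in July 2055 after the 23rd (31 − 23).
August 2055: 31 days.
September 2055: 30 days.
October 2055: 31 days.
Then 15 days into November 2055.
Total: 8 + 31 + 30 + 31 + 15 = 115.

115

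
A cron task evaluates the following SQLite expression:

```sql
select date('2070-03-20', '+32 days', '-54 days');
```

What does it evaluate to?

2070-02-26

March 2070 has 31 days; 11 remain after the 20th, so 12 days reach 2070-04-01.
Advancing 20 more days within April lands on 2070-04-21.
Applying '-54 days' to 2070-04-21: counting 54 days back gives 2070-02-26.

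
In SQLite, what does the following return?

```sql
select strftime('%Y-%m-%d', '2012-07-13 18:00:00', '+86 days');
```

2012-10-07

First apply '+86 days': 2012-07-13 18:00:00 → 2012-10-07 18:00:00.
`%Y-%m-%d` extracts the ISO date: 2012-10-07.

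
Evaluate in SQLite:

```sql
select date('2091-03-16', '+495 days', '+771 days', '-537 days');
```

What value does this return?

Applying '+495 days' to 2091-03-16: counting 495 days forward gives 2092-07-23.
Applying '+771 days' to 2092-07-23: counting 771 days forward gives 2094-09-02.
Applying '-537 days' to 2094-09-02: counting 537 days back gives 2093-03-14.

2093-03-14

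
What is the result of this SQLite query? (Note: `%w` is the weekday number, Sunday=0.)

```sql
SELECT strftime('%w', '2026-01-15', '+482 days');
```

3

First apply '+482 days': 2026-01-15 → 2027-05-12.
2027-05-12 is a Wednesday; with Sunday=0 that is 3.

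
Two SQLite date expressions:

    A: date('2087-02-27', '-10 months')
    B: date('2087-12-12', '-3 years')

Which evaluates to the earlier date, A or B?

B

A = 2086-04-27.
B = 2084-12-12.
B is earlier.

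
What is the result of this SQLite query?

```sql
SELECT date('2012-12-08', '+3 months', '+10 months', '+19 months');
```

Adding +3 months to 2012-12-08 gives 2013-03-08.
Adding +10 months to 2013-03-08 gives 2014-01-08.
Adding +19 months to 2014-01-08 gives 2015-08-08.

2015-08-08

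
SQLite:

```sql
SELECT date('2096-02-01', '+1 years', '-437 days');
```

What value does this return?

Adding +1 year to 2096-02-01 gives 2097-02-01.
Applying '-437 days' to 2097-02-01: counting 437 days back gives 2095-11-22.

2095-11-22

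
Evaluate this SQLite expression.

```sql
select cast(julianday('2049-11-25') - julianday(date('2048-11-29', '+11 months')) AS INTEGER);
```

Adding +11 months to 2048-11-29 gives 2049-10-29.
2 days remain in October 2049 after the 29th (31 − 29).
Then 25 days into November 2049.
Total: 2 + 25 = 27.

27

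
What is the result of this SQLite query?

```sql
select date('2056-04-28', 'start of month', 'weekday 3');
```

2056-04-05

`start of month` rewinds 2056-04-28 to 2056-04-01.
`weekday 3` advances to the next Wednesday; 2056-04-01 is a Saturday, so it moves forward to 2056-04-05.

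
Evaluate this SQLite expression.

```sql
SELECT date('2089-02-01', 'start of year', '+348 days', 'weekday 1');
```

`start of year` rewinds 2089-02-01 to 2089-01-01.
Applying '+348 days' to 2089-01-01: counting 348 days forward gives 2089-12-15.
`weekday 1` advances to the next Monday; 2089-12-15 is a Thursday, so it moves forward to 2089-12-19.

2089-12-19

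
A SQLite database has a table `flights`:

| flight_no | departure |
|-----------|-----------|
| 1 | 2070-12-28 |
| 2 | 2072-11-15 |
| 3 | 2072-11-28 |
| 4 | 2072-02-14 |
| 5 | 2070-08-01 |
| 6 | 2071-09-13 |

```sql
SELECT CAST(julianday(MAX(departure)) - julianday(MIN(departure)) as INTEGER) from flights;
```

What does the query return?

MIN = 2070-08-01, MAX = 2072-11-28.
30 days remain in August 2070 after the 1st (31 − 1).
Full months from September 2070 through October 2072 contribute their day counts.
Then 28 days into November 2072.
Total: 30 + 30 + 31 + 30 + 31 + 31 + 28 + 31 + 30 + 31 + 30 + 31 + 31 + 30 + 31 + 30 + 31 + 31 + 29 + 31 + 30 + 31 + 30 + 31 + 31 + 30 + 31 + 28 = 850.

850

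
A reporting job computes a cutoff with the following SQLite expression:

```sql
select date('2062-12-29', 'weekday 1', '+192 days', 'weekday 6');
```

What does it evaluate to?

`weekday 1` advances to the next Monday; 2062-12-29 is a Friday, so it moves forward to 2063-01-01.
Applying '+192 days' to 2063-01-01: counting 192 days forward gives 2063-07-12.
`weekday 6` advances to the next Saturday; 2063-07-12 is a Thursday, so it moves forward to 2063-07-14.

2063-07-14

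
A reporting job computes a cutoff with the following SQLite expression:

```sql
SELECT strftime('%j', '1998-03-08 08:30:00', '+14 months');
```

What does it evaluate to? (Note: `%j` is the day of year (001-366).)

First apply '+14 months': 1998-03-08 08:30:00 → 1999-05-08 08:30:00.
Day-of-year for 1999-05-08: days since 1999-01-01 inclusive = 128, zero-padded to 128.

128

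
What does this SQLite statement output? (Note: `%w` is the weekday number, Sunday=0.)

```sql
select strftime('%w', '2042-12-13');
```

2042-12-13 is a Saturday; with Sunday=0 that is 6.

6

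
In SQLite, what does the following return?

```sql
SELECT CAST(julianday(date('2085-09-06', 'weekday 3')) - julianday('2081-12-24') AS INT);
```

`weekday 3` advances to the next Wednesday; 2085-09-06 is a Thursday, so it moves forward to 2085-09-12.
7 days remain in December 2081 after the 24th (31 − 24).
Full months from January 2082 through August 2085 contribute their day counts.
Then 12 days into September 2085.
Total: 7 + 31 + 28 + 31 + 30 + 31 + 30 + 31 + 31 + 30 + 31 + 30 + 31 + 31 + 28 + 31 + 30 + 31 + 30 + 31 + 31 + 30 + 31 + 30 + 31 + 31 + 29 + 31 + 30 + 31 + 30 + 31 + 31 + 30 + 31 + 30 + 31 + 31 + 28 + 31 + 30 + 31 + 30 + 31 + 31 + 12 = 1358.

1358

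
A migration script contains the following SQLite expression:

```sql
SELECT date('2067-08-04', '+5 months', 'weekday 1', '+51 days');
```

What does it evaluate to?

Adding +5 months to 2067-08-04 gives 2068-01-04.
`weekday 1` advances to the next Monday; 2068-01-04 is a Wednesday, so it moves forward to 2068-01-09.
Applying '+51 days' to 2068-01-09: counting 51 days forward gives 2068-02-29.

2068-02-29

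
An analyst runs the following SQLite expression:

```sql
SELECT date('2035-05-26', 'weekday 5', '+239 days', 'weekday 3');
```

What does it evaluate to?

2036-01-30

`weekday 5` advances to the next Friday; 2035-05-26 is a Saturday, so it moves forward to 2035-06-01.
Applying '+239 days' to 2035-06-01: counting 239 days forward gives 2036-01-26.
`weekday 3` advances to the next Wednesday; 2036-01-26 is a Saturday, so it moves forward to 2036-01-30.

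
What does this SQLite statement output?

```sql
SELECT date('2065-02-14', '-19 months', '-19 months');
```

2061-12-14

Adding -19 months to 2065-02-14 gives 2063-07-14.
Adding -19 months to 2063-07-14 gives 2061-12-14.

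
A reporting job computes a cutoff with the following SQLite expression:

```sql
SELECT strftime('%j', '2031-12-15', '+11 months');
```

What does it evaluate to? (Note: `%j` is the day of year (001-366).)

First apply '+11 months': 2031-12-15 → 2032-11-15.
Day-of-year for 2032-11-15: days since 2032-01-01 inclusive = 320, zero-padded to 320.

320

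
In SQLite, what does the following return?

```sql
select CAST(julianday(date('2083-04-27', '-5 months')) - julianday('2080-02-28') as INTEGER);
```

Adding -5 months to 2083-04-27 gives 2082-11-27.
1 day remains in February 2080 after the 28th (29 − 28).
Full months from March 2080 through October 2082 contribute their day counts.
Then 27 days into November 2082.
Total: 1 + 31 + 30 + 31 + 30 + 31 + 31 + 30 + 31 + 30 + 31 + 31 + 28 + 31 + 30 + 31 + 30 + 31 + 31 + 30 + 31 + 30 + 31 + 31 + 28 + 31 + 30 + 31 + 30 + 31 + 31 + 30 + 31 + 27 = 1003.

1003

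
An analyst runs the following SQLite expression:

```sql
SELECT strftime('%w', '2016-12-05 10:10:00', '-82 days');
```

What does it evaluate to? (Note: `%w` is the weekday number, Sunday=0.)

First apply '-82 days': 2016-12-05 10:10:00 → 2016-09-14 10:10:00.
2016-09-14 is a Wednesday; with Sunday=0 that is 3.

3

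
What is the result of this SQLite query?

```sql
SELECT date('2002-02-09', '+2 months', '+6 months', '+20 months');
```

Adding +2 months to 2002-02-09 gives 2002-04-09.
Adding +6 months to 2002-04-09 gives 2002-10-09.
Adding +20 months to 2002-10-09 gives 2004-06-09.

2004-06-09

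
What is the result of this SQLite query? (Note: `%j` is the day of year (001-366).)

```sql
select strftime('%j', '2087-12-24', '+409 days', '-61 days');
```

First apply '+409 days', '-61 days': 2087-12-24 → 2088-12-06.
Day-of-year for 2088-12-06: days since 2088-01-01 inclusive = 341, zero-padded to 341.

341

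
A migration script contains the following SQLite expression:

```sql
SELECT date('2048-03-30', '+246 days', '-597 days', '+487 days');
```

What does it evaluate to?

2048-08-13

Applying '+246 days' to 2048-03-30: counting 246 days forward gives 2048-12-01.
Applying '-597 days' to 2048-12-01: counting 597 days back gives 2047-04-14.
Applying '+487 days' to 2047-04-14: counting 487 days forward gives 2048-08-13.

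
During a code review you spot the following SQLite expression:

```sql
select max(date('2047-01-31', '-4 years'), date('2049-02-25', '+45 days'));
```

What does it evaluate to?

date('2047-01-31', '-4 years') → 2043-01-31.
date('2049-02-25', '+45 days') → 2049-04-11.
Later of the two is 2049-04-11.

2049-04-11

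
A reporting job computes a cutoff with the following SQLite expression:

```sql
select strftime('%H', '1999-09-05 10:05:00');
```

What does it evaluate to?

`%H` extracts the 2-digit hour (00-23): 10.

10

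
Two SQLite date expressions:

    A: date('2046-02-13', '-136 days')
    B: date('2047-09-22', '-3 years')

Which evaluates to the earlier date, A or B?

A = 2045-09-30.
B = 2044-09-22.
B is earlier.

B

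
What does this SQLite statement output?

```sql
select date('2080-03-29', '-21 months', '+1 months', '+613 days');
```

Adding -21 months to 2080-03-29 gives 2078-06-29.
Adding +1 month to 2078-06-29 gives 2078-07-29.
Applying '+613 days' to 2078-07-29: counting 613 days forward gives 2080-04-02.

2080-04-02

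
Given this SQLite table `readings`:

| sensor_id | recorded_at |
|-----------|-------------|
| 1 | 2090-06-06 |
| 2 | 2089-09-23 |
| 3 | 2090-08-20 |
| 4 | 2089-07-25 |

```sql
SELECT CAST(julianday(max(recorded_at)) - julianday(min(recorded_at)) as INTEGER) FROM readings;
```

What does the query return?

391

MIN = 2089-07-25, MAX = 2090-08-20.
6 days remain in July 2089 after the 25th (31 − 25).
Full months from August 2089 through July 2090 contribute their day counts.
Then 20 days into August 2090.
Total: 6 + 31 + 30 + 31 + 30 + 31 + 31 + 28 + 31 + 30 + 31 + 30 + 31 + 20 = 391.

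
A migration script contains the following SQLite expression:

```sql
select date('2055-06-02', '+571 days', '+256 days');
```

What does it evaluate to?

2057-09-06

Applying '+571 days' to 2055-06-02: counting 571 days forward gives 2056-12-24.
Applying '+256 days' to 2056-12-24: counting 256 days forward gives 2057-09-06.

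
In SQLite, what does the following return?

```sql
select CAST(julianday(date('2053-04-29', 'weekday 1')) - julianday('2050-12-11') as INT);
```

`weekday 1` advances to the next Monday; 2053-04-29 is a Tuesday, so it moves forward to 2053-05-05.
20 days remain in December 2050 after the 11th (31 − 11).
Full months from January 2051 through April 2053 contribute their day counts.
Then 5 days into May 2053.
Total: 20 + 31 + 28 + 31 + 30 + 31 + 30 + 31 + 31 + 30 + 31 + 30 + 31 + 31 + 29 + 31 + 30 + 31 + 30 + 31 + 31 + 30 + 31 + 30 + 31 + 31 + 28 + 31 + 30 + 5 = 876.

876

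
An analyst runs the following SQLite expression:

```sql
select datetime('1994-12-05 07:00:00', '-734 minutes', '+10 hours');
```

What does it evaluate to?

734 minutes = 12h 14m; -734 minutes from 1994-12-05 07:00:00 is 1994-12-04 18:46:00 (crosses midnight).
+10 hours from 1994-12-04 18:46:00 is 1994-12-05 04:46:00 (crosses midnight).

1994-12-05 04:46:00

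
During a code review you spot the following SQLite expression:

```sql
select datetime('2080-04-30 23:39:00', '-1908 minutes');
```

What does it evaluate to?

2080-04-29 15:51:00

1908 minutes = 31h 48m; -1908 minutes from 2080-04-30 23:39:00 is 2080-04-29 15:51:00 (crosses midnight).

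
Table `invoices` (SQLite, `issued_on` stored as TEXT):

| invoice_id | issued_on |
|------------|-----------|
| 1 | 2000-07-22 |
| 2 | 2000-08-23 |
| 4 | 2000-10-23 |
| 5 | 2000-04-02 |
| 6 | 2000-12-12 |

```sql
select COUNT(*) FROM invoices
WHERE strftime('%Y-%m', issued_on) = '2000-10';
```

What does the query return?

1

Rows with year-month 2000-10: 2000-10-23 → 1.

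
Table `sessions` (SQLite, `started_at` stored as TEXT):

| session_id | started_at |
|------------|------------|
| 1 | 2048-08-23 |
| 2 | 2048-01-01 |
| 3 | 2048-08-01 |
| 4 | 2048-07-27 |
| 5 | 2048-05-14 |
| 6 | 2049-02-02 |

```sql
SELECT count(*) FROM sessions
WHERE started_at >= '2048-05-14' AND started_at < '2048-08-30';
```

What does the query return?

4

Rows in [2048-05-14, 2048-08-30): 2048-08-23, 2048-08-01, 2048-07-27, 2048-05-14 → 4 rows.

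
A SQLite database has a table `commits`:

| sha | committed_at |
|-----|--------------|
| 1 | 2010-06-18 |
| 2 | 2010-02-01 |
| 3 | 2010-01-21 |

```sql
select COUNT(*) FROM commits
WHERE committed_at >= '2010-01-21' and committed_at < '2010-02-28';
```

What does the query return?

2

Rows in [2010-01-21, 2010-02-28): 2010-02-01, 2010-01-21 → 2 rows.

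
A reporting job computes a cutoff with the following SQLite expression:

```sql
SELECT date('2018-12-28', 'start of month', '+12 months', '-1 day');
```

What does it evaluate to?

2019-11-30

`start of month` rewinds 2018-12-28 to 2018-12-01.
Adding +12 months to 2018-12-01 gives 2019-12-01.
Going back 1 day from 2019-12-01 reaches 2019-11-30 (last day of November, 30 days).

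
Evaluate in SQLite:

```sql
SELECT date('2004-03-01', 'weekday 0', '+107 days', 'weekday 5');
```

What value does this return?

`weekday 0` advances to the next Sunday; 2004-03-01 is a Monday, so it moves forward to 2004-03-07.
Applying '+107 days' to 2004-03-07: counting 107 days forward gives 2004-06-22.
`weekday 5` advances to the next Friday; 2004-06-22 is a Tuesday, so it moves forward to 2004-06-25.

2004-06-25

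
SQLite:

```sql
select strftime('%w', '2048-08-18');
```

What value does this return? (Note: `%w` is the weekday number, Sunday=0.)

2048-08-18 is a Tuesday; with Sunday=0 that is 2.

2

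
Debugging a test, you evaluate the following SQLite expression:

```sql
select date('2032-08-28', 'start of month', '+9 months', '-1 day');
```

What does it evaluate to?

2033-04-30

`start of month` rewinds 2032-08-28 to 2032-08-01.
Adding +9 months to 2032-08-01 gives 2033-05-01.
Going back 1 day from 2033-05-01 reaches 2033-04-30 (last day of April, 30 days).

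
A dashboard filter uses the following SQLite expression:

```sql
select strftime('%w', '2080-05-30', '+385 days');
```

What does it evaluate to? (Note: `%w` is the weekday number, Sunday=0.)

First apply '+385 days': 2080-05-30 → 2081-06-19.
2081-06-19 is a Thursday; with Sunday=0 that is 4.

4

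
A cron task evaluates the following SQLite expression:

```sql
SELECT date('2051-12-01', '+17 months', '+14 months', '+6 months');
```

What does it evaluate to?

Adding +17 months to 2051-12-01 gives 2053-05-01.
Adding +14 months to 2053-05-01 gives 2054-07-01.
Adding +6 months to 2054-07-01 gives 2055-01-01.

2055-01-01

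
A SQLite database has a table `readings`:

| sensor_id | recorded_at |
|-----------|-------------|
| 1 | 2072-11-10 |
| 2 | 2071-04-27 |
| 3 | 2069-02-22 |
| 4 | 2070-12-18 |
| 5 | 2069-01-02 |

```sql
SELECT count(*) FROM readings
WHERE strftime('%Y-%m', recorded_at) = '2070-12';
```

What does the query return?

Rows with year-month 2070-12: 2070-12-18 → 1.

1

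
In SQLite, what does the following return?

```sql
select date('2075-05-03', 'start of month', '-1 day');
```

`start of month` rewinds 2075-05-03 to 2075-05-01.
Going back 1 day from 2075-05-01 reaches 2075-04-30 (last day of April, 30 days).

2075-04-30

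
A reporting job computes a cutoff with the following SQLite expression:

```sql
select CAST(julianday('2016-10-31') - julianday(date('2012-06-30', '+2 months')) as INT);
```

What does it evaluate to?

Adding +2 months to 2012-06-30 gives 2012-08-30.
1 day remains in August 2012 after the 30th (31 − 30).
Full months from September 2012 through September 2016 contribute their day counts.
Then 31 days into October 2016.
Total: 1 + 30 + 31 + 30 + 31 + 31 + 28 + 31 + 30 + 31 + 30 + 31 + 31 + 30 + 31 + 30 + 31 + 31 + 28 + 31 + 30 + 31 + 30 + 31 + 31 + 30 + 31 + 30 + 31 + 31 + 28 + 31 + 30 + 31 + 30 + 31 + 31 + 30 + 31 + 30 + 31 + 31 + 29 + 31 + 30 + 31 + 30 + 31 + 31 + 30 + 31 = 1523.

1523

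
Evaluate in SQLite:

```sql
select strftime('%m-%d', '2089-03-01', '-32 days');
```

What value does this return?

01-28

First apply '-32 days': 2089-03-01 → 2089-01-28.
`%m-%d` extracts the month-day: 01-28.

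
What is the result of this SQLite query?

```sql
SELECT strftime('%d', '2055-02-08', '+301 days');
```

First apply '+301 days': 2055-02-08 → 2055-12-06.
`%d` extracts the 2-digit day of month: 06.

06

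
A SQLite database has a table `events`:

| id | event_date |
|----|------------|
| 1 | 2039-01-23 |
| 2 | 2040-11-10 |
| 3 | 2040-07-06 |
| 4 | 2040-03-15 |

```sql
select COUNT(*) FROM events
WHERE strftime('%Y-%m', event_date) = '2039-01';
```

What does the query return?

1

Rows with year-month 2039-01: 2039-01-23 → 1.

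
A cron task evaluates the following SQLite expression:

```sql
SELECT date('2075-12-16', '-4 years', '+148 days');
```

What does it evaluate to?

Adding -4 years to 2075-12-16 gives 2071-12-16.
Applying '+148 days' to 2071-12-16: counting 148 days forward gives 2072-05-12.

2072-05-12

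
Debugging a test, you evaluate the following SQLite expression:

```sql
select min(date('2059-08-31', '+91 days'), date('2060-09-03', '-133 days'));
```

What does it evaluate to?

2059-11-30

date('2059-08-31', '+91 days') → 2059-11-30.
date('2060-09-03', '-133 days') → 2060-04-23.
Earlier of the two is 2059-11-30.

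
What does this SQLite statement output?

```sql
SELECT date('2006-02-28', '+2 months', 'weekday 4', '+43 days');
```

Adding +2 months to 2006-02-28 gives 2006-04-28.
`weekday 4` advances to the next Thursday; 2006-04-28 is a Friday, so it moves forward to 2006-05-04.
Applying '+43 days' to 2006-05-04: counting 43 days forward gives 2006-06-16.

2006-06-16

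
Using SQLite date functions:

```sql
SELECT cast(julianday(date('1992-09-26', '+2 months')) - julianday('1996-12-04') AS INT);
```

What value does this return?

Adding +2 months to 1992-09-26 gives 1992-11-26.
4 days remain in November 1992 after the 26th (30 − 26).
Full months from December 1992 through November 1996 contribute their day counts.
Then 4 days into December 1996.
Total: 4 + 31 + 31 + 28 + 31 + 30 + 31 + 30 + 31 + 31 + 30 + 31 + 30 + 31 + 31 + 28 + 31 + 30 + 31 + 30 + 31 + 31 + 30 + 31 + 30 + 31 + 31 + 28 + 31 + 30 + 31 + 30 + 31 + 31 + 30 + 31 + 30 + 31 + 31 + 29 + 31 + 30 + 31 + 30 + 31 + 31 + 30 + 31 + 30 + 4 = 1469.
The subtraction is earlier − later, so the result is −1469 → -1469.

-1469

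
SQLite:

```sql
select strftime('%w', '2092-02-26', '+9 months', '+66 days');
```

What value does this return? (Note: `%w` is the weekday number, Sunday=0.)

6

First apply '+9 months', '+66 days': 2092-02-26 → 2093-01-31.
2093-01-31 is a Saturday; with Sunday=0 that is 6.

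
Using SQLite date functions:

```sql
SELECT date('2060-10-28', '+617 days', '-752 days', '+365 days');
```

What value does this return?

2061-06-15

Applying '+617 days' to 2060-10-28: counting 617 days forward gives 2062-07-07.
Applying '-752 days' to 2062-07-07: counting 752 days back gives 2060-06-15.
Applying '+365 days' to 2060-06-15: counting 365 days forward gives 2061-06-15.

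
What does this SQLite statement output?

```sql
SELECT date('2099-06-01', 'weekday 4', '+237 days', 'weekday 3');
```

2100-01-27

`weekday 4` advances to the next Thursday; 2099-06-01 is a Monday, so it moves forward to 2099-06-04.
Applying '+237 days' to 2099-06-04: counting 237 days forward gives 2100-01-27.
`weekday 3` advances to the next Wednesday; 2100-01-27 is already a Wednesday, so it stays at 2100-01-27.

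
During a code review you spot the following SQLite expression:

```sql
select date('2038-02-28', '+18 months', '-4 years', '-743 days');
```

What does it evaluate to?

2033-08-15

Adding +18 months to 2038-02-28 gives 2039-08-28.
Adding -4 years to 2039-08-28 gives 2035-08-28.
Applying '-743 days' to 2035-08-28: counting 743 days back gives 2033-08-15.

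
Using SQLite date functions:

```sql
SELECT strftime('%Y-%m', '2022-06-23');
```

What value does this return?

`%Y-%m` extracts the year-month: 2022-06.

2022-06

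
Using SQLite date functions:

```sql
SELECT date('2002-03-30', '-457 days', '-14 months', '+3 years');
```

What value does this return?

Applying '-457 days' to 2002-03-30: counting 457 days back gives 2000-12-28.
Adding -14 months to 2000-12-28 gives 1999-10-28.
Adding +3 years to 1999-10-28 gives 2002-10-28.

2002-10-28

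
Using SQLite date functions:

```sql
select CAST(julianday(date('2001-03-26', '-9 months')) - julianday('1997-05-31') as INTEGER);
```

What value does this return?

Adding -9 months to 2001-03-26 gives 2000-06-26.
0 days remain in May 1997 after the 31st (31 − 31).
Full months from June 1997 through May 2000 contribute their day counts.
Then 26 days into June 2000.
Total: 0 + 30 + 31 + 31 + 30 + 31 + 30 + 31 + 31 + 28 + 31 + 30 + 31 + 30 + 31 + 31 + 30 + 31 + 30 + 31 + 31 + 28 + 31 + 30 + 31 + 30 + 31 + 31 + 30 + 31 + 30 + 31 + 31 + 29 + 31 + 30 + 31 + 26 = 1122.

1122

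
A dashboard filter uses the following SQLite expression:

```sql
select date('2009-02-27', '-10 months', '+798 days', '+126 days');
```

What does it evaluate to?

Adding -10 months to 2009-02-27 gives 2008-04-27.
Applying '+798 days' to 2008-04-27: counting 798 days forward gives 2010-07-04.
Applying '+126 days' to 2010-07-04: counting 126 days forward gives 2010-11-07.

2010-11-07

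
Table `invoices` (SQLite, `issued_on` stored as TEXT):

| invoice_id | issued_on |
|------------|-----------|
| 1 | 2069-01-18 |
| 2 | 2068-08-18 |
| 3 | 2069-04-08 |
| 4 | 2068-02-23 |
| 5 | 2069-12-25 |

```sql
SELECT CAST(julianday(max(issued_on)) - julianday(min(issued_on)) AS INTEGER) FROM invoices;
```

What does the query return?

671

MIN = 2068-02-23, MAX = 2069-12-25.
6 days remain in February 2068 after the 23rd (29 − 23).
Full months from March 2068 through November 2069 contribute their day counts.
Then 25 days into December 2069.
Total: 6 + 31 + 30 + 31 + 30 + 31 + 31 + 30 + 31 + 30 + 31 + 31 + 28 + 31 + 30 + 31 + 30 + 31 + 31 + 30 + 31 + 30 + 25 = 671.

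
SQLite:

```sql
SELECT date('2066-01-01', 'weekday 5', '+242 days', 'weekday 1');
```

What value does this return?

`weekday 5` advances to the next Friday; 2066-01-01 is already a Friday, so it stays at 2066-01-01.
Applying '+242 days' to 2066-01-01: counting 242 days forward gives 2066-08-31.
`weekday 1` advances to the next Monday; 2066-08-31 is a Tuesday, so it moves forward to 2066-09-06.

2066-09-06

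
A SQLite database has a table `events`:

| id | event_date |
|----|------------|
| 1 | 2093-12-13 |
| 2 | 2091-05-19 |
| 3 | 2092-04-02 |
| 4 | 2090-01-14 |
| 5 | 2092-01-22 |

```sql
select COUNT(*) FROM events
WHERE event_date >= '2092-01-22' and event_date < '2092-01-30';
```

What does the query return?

Rows in [2092-01-22, 2092-01-30): 2092-01-22 → 1 row.

1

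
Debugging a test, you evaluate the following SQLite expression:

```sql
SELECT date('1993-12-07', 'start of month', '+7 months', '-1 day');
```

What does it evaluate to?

`start of month` rewinds 1993-12-07 to 1993-12-01.
Adding +7 months to 1993-12-01 gives 1994-07-01.
Going back 1 day from 1994-07-01 reaches 1994-06-30 (last day of June, 30 days).

1994-06-30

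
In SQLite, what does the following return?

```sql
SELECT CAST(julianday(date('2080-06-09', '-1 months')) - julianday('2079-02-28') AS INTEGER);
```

436

Adding -1 month to 2080-06-09 gives 2080-05-09.
0 days remain in February 2079 after the 28th (28 − 28).
Full months from March 2079 through April 2080 contribute their day counts.
Then 9 days into May 2080.
Total: 0 + 31 + 30 + 31 + 30 + 31 + 31 + 30 + 31 + 30 + 31 + 31 + 29 + 31 + 30 + 9 = 436.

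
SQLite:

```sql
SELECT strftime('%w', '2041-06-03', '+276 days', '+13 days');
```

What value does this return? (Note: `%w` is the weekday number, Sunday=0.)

3

First apply '+276 days', '+13 days': 2041-06-03 → 2042-03-19.
2042-03-19 is a Wednesday; with Sunday=0 that is 3.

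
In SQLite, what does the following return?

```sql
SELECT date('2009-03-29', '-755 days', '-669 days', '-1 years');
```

2004-05-05

Applying '-755 days' to 2009-03-29: counting 755 days back gives 2007-03-05.
Applying '-669 days' to 2007-03-05: counting 669 days back gives 2005-05-05.
Adding -1 year to 2005-05-05 gives 2004-05-05.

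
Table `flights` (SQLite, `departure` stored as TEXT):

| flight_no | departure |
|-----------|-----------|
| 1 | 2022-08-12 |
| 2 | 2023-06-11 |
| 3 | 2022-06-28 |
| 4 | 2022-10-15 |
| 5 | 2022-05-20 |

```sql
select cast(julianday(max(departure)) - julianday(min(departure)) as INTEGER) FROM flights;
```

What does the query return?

MIN = 2022-05-20, MAX = 2023-06-11.
11 days remain in May 2022 after the 20th (31 − 20).
Full months from June 2022 through May 2023 contribute their day counts.
Then 11 days into June 2023.
Total: 11 + 30 + 31 + 31 + 30 + 31 + 30 + 31 + 31 + 28 + 31 + 30 + 31 + 11 = 387.

387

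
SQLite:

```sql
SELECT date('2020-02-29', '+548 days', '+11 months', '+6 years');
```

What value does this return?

2028-07-30

Applying '+548 days' to 2020-02-29: counting 548 days forward gives 2021-08-30.
Adding +11 months to 2021-08-30 gives 2022-07-30.
Adding +6 years to 2022-07-30 gives 2028-07-30.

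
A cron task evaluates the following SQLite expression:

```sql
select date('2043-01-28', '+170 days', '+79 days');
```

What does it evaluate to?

2043-10-04

Applying '+170 days' to 2043-01-28: counting 170 days forward gives 2043-07-17.
Applying '+79 days' to 2043-07-17: counting 79 days forward gives 2043-10-04.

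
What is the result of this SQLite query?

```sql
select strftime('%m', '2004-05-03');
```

05

`%m` extracts the 2-digit month (01-12): 05.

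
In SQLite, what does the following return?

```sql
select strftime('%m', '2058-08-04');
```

`%m` extracts the 2-digit month (01-12): 08.

08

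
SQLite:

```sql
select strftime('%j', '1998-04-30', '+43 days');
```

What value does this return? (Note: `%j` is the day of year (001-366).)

First apply '+43 days': 1998-04-30 → 1998-06-12.
Day-of-year for 1998-06-12: days since 1998-01-01 inclusive = 163, zero-padded to 163.

163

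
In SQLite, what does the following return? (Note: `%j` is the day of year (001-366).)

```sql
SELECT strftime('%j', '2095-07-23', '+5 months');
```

357

First apply '+5 months': 2095-07-23 → 2095-12-23.
Day-of-year for 2095-12-23: days since 2095-01-01 inclusive = 357, zero-padded to 357.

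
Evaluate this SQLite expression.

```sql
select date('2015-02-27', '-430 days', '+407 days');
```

2015-02-04

Applying '-430 days' to 2015-02-27: counting 430 days back gives 2013-12-24.
Applying '+407 days' to 2013-12-24: counting 407 days forward gives 2015-02-04.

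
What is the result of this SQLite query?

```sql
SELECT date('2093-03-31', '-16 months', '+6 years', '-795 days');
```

Adding -16 months to 2093-03-31 targets 2091-11-31. November 2091 has only 30 days, so SQLite normalizes the 1-day overflow forward to 2091-12-01.
Adding +6 years to 2091-12-01 gives 2097-12-01.
Applying '-795 days' to 2097-12-01: counting 795 days back gives 2095-09-28.

2095-09-28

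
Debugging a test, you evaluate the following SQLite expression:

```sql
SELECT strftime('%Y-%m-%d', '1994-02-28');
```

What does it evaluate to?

1994-02-28

`%Y-%m-%d` extracts the ISO date: 1994-02-28.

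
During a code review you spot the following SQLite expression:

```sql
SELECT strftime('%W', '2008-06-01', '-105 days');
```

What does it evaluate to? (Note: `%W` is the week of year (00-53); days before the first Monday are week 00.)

06

First apply '-105 days': 2008-06-01 → 2008-02-17.
2008-02-17 is a Sunday. SQLite's %W counts Mondays since the year started; the result is 06.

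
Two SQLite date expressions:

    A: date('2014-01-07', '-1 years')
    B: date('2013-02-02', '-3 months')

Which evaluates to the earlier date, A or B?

B

A = 2013-01-07.
B = 2012-11-02.
B is earlier.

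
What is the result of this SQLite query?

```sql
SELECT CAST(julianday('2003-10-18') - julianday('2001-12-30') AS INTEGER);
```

1 day remains in December 2001 after the 30th (31 − 30).
Full months from January 2002 through September 2003 contribute their day counts.
Then 18 days into October 2003.
Total: 1 + 31 + 28 + 31 + 30 + 31 + 30 + 31 + 31 + 30 + 31 + 30 + 31 + 31 + 28 + 31 + 30 + 31 + 30 + 31 + 31 + 30 + 18 = 657.

657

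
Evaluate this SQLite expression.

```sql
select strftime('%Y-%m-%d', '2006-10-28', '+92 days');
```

First apply '+92 days': 2006-10-28 → 2007-01-28.
`%Y-%m-%d` extracts the ISO date: 2007-01-28.

2007-01-28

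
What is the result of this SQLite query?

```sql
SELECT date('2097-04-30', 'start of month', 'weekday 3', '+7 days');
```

2097-04-10

`start of month` rewinds 2097-04-30 to 2097-04-01.
`weekday 3` advances to the next Wednesday; 2097-04-01 is a Monday, so it moves forward to 2097-04-03.
Advancing 7 more days within April lands on 2097-04-10.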